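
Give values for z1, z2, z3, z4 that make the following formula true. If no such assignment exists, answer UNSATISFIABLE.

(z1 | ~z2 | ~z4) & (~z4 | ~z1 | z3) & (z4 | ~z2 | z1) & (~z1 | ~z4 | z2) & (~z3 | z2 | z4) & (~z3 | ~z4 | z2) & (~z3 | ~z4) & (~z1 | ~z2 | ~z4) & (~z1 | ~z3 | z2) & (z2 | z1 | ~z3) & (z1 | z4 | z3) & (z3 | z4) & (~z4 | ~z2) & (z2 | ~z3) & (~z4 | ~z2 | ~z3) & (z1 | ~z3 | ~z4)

z1 ↦ 0, z2 ↦ 0, z3 ↦ 0, z4 ↦ 1

Try z3 = 0.
The clause (z4) is unit, so z4 = 1.
The clause (~z1) is unit, so z1 = 0.
The clause (~z2) is unit, so z2 = 0.
All clauses are satisfied.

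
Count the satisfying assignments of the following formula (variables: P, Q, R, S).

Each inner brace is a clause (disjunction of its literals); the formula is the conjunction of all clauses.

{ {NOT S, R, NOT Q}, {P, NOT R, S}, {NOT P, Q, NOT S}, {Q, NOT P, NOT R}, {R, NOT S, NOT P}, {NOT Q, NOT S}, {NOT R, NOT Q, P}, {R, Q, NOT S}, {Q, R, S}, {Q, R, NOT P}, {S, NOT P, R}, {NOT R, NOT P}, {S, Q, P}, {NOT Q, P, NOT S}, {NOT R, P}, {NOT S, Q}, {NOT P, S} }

There are 2^4 = 16 truth assignments over (P, Q, R, S).
Split on P. With P = true, the clauses containing P are satisfied and NOT P drops from the rest; 0 of the 2^3 = 8 assignments to the other variables satisfy what remains.
With P = false, by the same count on the reduced clause set, 1 assignment works.
Total: 0 + 1 = 1.

1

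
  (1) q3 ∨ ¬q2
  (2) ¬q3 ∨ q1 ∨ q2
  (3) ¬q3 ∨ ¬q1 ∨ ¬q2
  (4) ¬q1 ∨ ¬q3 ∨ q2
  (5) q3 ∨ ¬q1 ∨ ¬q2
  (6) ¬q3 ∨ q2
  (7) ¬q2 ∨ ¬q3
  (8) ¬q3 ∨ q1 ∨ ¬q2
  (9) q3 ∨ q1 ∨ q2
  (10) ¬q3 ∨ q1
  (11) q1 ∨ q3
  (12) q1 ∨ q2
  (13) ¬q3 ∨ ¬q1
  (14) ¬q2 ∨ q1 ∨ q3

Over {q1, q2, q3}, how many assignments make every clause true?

There are 2^3 = 8 truth assignments over (q1, q2, q3).
Check each against the 14 clauses (columns in the order q1, q2, q3):
  F F F  ✗ fails (q3 ∨ q1 ∨ q2)
  F F T  ✗ fails (¬q3 ∨ q1 ∨ q2)
  F T F  ✗ fails (q3 ∨ ¬q2)
  F T T  ✗ fails (¬q2 ∨ ¬q3)
  T F F  ✓ satisfies all
  T F T  ✗ fails (¬q1 ∨ ¬q3 ∨ q2)
  T T F  ✗ fails (q3 ∨ ¬q2)
  T T T  ✗ fails (¬q3 ∨ ¬q1 ∨ ¬q2)
1 of the 8 rows is a model.

1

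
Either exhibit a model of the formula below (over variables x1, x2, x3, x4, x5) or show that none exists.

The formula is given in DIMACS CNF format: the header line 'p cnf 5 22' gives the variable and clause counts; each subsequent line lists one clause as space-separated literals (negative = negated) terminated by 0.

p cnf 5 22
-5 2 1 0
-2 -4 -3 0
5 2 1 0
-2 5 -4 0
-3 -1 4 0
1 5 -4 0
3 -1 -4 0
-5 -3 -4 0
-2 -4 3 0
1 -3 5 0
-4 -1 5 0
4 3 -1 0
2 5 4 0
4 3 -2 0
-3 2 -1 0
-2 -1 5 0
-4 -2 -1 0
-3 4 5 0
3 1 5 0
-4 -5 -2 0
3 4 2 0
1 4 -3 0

UNSATISFIABLE

Case x5 = False:
Case x2 = True:
From the singleton clause (¬x4), x4 = False.
From the singleton clause (x3), x3 = True.
Now (¬x3) is unsatisfied and unit — conflict.
Backtrack on x2: now try x2 = False.
From the singleton clause (x1), x1 = True.
From the singleton clause (¬x4), x4 = False.
Now (x4) is unsatisfied and unit — conflict.
Both values of x2 lead to a conflict.
Backtrack on x5: now try x5 = True.
Case x2 = True:
From the singleton clause (¬x4), x4 = False.
From the singleton clause (x3), x3 = True.
From the singleton clause (¬x1), x1 = False.
Now (x1) is unsatisfied and unit — conflict.
Backtrack on x2: now try x2 = False.
From the singleton clause (x1), x1 = True.
From the singleton clause (¬x3), x3 = False.
From the singleton clause (¬x4), x4 = False.
Now (x4) is unsatisfied and unit — conflict.
Both values of x2 lead to a conflict.
Both values of x5 lead to a conflict.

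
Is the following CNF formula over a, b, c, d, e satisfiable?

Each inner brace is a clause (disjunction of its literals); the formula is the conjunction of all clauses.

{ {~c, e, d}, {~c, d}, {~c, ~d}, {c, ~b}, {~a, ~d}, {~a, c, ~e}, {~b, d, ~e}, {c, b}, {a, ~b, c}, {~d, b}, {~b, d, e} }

Try c = 0.
(~b) alone gives b = 0.
But (b) is also a unit clause — contradiction.
So c must be the other value — set c = 1.
(d) alone gives d = 1.
But (~d) is also a unit clause — contradiction.
Either choice for c ends in contradiction.
No assignment satisfies every clause.

No, unsatisfiable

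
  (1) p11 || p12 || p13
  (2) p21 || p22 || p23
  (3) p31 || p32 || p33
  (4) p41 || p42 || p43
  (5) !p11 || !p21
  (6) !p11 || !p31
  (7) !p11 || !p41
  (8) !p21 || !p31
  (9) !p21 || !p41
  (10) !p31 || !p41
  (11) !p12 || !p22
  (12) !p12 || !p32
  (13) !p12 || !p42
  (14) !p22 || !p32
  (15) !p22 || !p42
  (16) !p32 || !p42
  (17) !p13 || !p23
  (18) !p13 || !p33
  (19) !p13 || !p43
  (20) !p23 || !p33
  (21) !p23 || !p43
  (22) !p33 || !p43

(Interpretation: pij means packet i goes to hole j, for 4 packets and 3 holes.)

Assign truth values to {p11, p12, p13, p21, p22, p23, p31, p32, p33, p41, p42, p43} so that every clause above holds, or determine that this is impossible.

Branch on p11: set p11 = false.
Branch on p12: set p12 = true.
From the singleton clause (!p22), p22 = false.
From the singleton clause (!p32), p32 = false.
From the singleton clause (!p42), p42 = false.
Branch on p21: set p21 = true.
From the singleton clause (!p31), p31 = false.
From the singleton clause (p33), p33 = true.
From the singleton clause (!p41), p41 = false.
From the singleton clause (p43), p43 = true.
But (!p43) is also a unit clause — contradiction.
Undo p21 and try p21 = false.
From the singleton clause (p23), p23 = true.
From the singleton clause (!p13), p13 = false.
From the singleton clause (!p33), p33 = false.
From the singleton clause (p31), p31 = true.
From the singleton clause (!p41), p41 = false.
From the singleton clause (p43), p43 = true.
But (!p43) is also a unit clause — contradiction.
Both values of p21 lead to a conflict.
Undo p12 and try p12 = false.
From the singleton clause (p13), p13 = true.
From the singleton clause (!p23), p23 = false.
From the singleton clause (!p33), p33 = false.
From the singleton clause (!p43), p43 = false.
Branch on p21: set p21 = true.
From the singleton clause (!p31), p31 = false.
From the singleton clause (p32), p32 = true.
From the singleton clause (!p41), p41 = false.
From the singleton clause (p42), p42 = true.
But (!p42) is also a unit clause — contradiction.
Undo p21 and try p21 = false.
From the singleton clause (p22), p22 = true.
From the singleton clause (!p32), p32 = false.
From the singleton clause (p31), p31 = true.
From the singleton clause (!p41), p41 = false.
From the singleton clause (p42), p42 = true.
But (!p42) is also a unit clause — contradiction.
Both values of p21 lead to a conflict.
Both values of p12 lead to a conflict.
Undo p11 and try p11 = true.
From the singleton clause (!p21), p21 = false.
From the singleton clause (!p31), p31 = false.
From the singleton clause (!p41), p41 = false.
Branch on p22: set p22 = true.
From the singleton clause (!p12), p12 = false.
From the singleton clause (!p32), p32 = false.
From the singleton clause (p33), p33 = true.
From the singleton clause (!p42), p42 = false.
From the singleton clause (p43), p43 = true.
But (!p43) is also a unit clause — contradiction.
Undo p22 and try p22 = false.
From the singleton clause (p23), p23 = true.
From the singleton clause (!p13), p13 = false.
From the singleton clause (!p33), p33 = false.
From the singleton clause (p32), p32 = true.
From the singleton clause (!p12), p12 = false.
From the singleton clause (!p42), p42 = false.
From the singleton clause (p43), p43 = true.
But (!p43) is also a unit clause — contradiction.
Both values of p22 lead to a conflict.
Both values of p11 lead to a conflict.

UNSATISFIABLE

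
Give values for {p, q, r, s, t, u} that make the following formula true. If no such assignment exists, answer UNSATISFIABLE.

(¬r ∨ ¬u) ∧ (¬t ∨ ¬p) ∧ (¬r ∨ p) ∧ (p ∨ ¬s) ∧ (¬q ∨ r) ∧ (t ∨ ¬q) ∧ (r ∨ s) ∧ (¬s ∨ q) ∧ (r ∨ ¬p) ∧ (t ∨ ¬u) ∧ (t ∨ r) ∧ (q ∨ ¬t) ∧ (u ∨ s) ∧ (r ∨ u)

Suppose r = False.
(¬q) alone gives q = False.
(s) alone gives s = True.
Now (¬s) is unsatisfied and unit — conflict.
Backtrack on r: now try r = True.
(¬u) alone gives u = False.
(p) alone gives p = True.
(¬t) alone gives t = False.
(¬q) alone gives q = False.
(¬s) alone gives s = False.
Now (s) is unsatisfied and unit — conflict.
Both values of r lead to a conflict.

UNSATISFIABLE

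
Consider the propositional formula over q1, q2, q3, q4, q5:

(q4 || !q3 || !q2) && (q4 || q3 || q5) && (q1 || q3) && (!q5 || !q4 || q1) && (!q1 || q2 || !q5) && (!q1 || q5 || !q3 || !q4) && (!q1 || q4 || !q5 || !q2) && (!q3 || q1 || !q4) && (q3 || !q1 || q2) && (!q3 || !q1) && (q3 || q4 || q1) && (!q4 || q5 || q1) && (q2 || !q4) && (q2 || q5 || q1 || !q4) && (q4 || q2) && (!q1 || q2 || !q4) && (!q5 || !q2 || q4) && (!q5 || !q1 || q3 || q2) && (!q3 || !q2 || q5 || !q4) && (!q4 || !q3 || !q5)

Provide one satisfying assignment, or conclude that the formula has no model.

Suppose q1 = true.
(!q3) alone gives q3 = false.
(q2) alone gives q2 = true.
Suppose q4 = true.
No clause remains; q5 is free.

q1=true; q2=true; q3=false; q4=true; q5=false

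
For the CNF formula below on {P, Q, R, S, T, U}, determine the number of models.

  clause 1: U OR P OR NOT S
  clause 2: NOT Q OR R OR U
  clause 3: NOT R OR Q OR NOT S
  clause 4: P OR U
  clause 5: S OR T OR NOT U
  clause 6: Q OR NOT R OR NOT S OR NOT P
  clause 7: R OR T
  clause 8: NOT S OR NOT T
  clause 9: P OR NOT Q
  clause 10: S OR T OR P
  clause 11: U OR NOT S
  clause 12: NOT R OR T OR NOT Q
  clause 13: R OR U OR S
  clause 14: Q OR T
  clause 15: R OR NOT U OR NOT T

There are 2^6 = 64 truth assignments over (P, Q, R, S, T, U).
Split on U. With U = true, the clauses containing U are satisfied and NOT U drops from the rest; 3 of the 2^5 = 32 assignments to the other variables satisfy what remains.
With U = false, by the same count on the reduced clause set, 2 assignments work.
Total: 3 + 2 = 5.

5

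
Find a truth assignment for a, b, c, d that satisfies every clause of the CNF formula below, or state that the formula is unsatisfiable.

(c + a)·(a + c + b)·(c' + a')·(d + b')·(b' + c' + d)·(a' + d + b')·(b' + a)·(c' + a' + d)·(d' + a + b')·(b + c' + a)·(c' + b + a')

a ↦ 1; b ↦ 1; c ↦ 0; d ↦ 1

Branch on c: set c = 0.
The clause (a) is unit, so a = 1.
Branch on d: set d = 1.
Every clause is now satisfied; b is unconstrained.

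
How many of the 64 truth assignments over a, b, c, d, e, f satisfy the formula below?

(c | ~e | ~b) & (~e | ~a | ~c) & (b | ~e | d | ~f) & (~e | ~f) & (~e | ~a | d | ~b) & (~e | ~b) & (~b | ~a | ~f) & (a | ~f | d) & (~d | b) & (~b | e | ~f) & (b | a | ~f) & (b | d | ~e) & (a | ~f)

14

There are 2^6 = 64 truth assignments over (a, b, c, d, e, f).
Split on a. With a = 1, the clauses containing a are satisfied and ~a drops from the rest; 8 of the 2^5 = 32 assignments to the other variables satisfy what remains.
With a = 0, by the same count on the reduced clause set, 6 assignments work.
(One model: a=F, b=F, c=F, d=F, e=F, f=F.)
Total: 8 + 6 = 14.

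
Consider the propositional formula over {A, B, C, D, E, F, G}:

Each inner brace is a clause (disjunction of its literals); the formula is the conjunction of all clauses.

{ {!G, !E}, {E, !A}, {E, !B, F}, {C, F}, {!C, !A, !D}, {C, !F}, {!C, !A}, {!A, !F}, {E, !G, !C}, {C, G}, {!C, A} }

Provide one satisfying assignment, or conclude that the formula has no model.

UNSATISFIABLE

Try G = false.
From the singleton clause (C), C = true.
From the singleton clause (!A), A = false.
But (A) is also a unit clause — contradiction.
Backtrack on G: now try G = true.
From the singleton clause (!E), E = false.
From the singleton clause (!A), A = false.
From the singleton clause (!C), C = false.
From the singleton clause (F), F = true.
But (!F) is also a unit clause — contradiction.
Either choice for G ends in contradiction.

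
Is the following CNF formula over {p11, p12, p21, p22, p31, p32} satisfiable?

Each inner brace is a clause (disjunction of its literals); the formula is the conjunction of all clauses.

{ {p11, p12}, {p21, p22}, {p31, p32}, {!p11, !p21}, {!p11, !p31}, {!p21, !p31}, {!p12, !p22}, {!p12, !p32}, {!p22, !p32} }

Unsatisfiable

Case p11 = true:
(!p21) alone gives p21 = false.
(p22) alone gives p22 = true.
(!p31) alone gives p31 = false.
(p32) alone gives p32 = true.
Now (!p32) is unsatisfied and unit — conflict.
Backtrack on p11: now try p11 = false.
(p12) alone gives p12 = true.
(!p22) alone gives p22 = false.
(p21) alone gives p21 = true.
(!p31) alone gives p31 = false.
(p32) alone gives p32 = true.
Now (!p32) is unsatisfied and unit — conflict.
Both values of p11 lead to a conflict.
No assignment satisfies every clause.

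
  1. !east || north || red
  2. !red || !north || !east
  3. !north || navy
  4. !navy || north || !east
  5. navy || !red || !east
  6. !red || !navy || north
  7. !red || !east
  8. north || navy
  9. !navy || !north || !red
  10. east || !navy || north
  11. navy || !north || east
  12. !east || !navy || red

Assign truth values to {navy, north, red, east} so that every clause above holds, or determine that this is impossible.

navy ↦ true,  north ↦ true,  red ↦ false,  east ↦ false

Case north = true:
From the singleton clause (navy), navy = true.
From the singleton clause (!red), red = false.
From the singleton clause (!east), east = false.
All clauses are satisfied.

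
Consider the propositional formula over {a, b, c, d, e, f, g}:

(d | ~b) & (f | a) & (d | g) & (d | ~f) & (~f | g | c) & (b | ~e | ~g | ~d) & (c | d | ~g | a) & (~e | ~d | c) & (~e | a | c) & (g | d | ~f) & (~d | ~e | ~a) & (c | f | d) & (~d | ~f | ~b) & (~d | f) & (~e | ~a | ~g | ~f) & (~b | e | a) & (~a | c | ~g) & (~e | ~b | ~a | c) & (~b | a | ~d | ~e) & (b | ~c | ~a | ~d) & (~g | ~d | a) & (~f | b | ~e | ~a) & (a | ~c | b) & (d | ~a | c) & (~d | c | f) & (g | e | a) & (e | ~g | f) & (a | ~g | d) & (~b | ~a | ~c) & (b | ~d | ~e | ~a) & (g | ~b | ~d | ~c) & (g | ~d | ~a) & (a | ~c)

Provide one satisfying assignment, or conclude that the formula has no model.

Branch on d: set d = 0.
The clause (~b) is unit, so b = 0.
The clause (g) is unit, so g = 1.
The clause (~f) is unit, so f = 0.
The clause (a) is unit, so a = 1.
The clause (c) is unit, so c = 1.
The clause (e) is unit, so e = 1.
All clauses are satisfied.

a: 1; b: 0; c: 1; d: 0; e: 1; f: 0; g: 1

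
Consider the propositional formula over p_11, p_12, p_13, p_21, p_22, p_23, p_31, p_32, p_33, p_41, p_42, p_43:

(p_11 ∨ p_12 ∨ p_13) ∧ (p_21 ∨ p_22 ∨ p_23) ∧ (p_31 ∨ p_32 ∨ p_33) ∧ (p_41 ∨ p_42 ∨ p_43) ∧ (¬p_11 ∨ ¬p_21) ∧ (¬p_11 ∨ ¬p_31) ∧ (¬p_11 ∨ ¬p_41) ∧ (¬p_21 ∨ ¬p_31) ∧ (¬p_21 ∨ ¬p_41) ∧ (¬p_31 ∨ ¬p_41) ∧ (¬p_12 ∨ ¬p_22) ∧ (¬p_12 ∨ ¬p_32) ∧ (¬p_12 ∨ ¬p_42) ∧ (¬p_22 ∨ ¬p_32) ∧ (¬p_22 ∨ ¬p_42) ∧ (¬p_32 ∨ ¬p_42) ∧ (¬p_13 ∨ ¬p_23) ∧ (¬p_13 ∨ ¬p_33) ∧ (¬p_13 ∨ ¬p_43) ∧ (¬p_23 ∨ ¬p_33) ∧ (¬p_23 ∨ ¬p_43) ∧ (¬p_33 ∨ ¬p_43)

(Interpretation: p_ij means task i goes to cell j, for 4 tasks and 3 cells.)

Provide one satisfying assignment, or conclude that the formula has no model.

UNSATISFIABLE

Suppose p_11 = False.
Suppose p_12 = True.
The clause (¬p_22) is unit, so p_22 = False.
The clause (¬p_32) is unit, so p_32 = False.
The clause (¬p_42) is unit, so p_42 = False.
Suppose p_21 = True.
The clause (¬p_31) is unit, so p_31 = False.
The clause (p_33) is unit, so p_33 = True.
The clause (¬p_41) is unit, so p_41 = False.
The clause (p_43) is unit, so p_43 = True.
Now (¬p_43) is unsatisfied and unit — conflict.
That branch fails; take p_21 = False instead.
The clause (p_23) is unit, so p_23 = True.
The clause (¬p_13) is unit, so p_13 = False.
The clause (¬p_33) is unit, so p_33 = False.
The clause (p_31) is unit, so p_31 = True.
The clause (¬p_41) is unit, so p_41 = False.
The clause (p_43) is unit, so p_43 = True.
Now (¬p_43) is unsatisfied and unit — conflict.
Either choice for p_21 ends in contradiction.
That branch fails; take p_12 = False instead.
The clause (p_13) is unit, so p_13 = True.
The clause (¬p_23) is unit, so p_23 = False.
The clause (¬p_33) is unit, so p_33 = False.
The clause (¬p_43) is unit, so p_43 = False.
Suppose p_21 = True.
The clause (¬p_31) is unit, so p_31 = False.
The clause (p_32) is unit, so p_32 = True.
The clause (¬p_41) is unit, so p_41 = False.
The clause (p_42) is unit, so p_42 = True.
Now (¬p_42) is unsatisfied and unit — conflict.
That branch fails; take p_21 = False instead.
The clause (p_22) is unit, so p_22 = True.
The clause (¬p_32) is unit, so p_32 = False.
The clause (p_31) is unit, so p_31 = True.
The clause (¬p_41) is unit, so p_41 = False.
The clause (p_42) is unit, so p_42 = True.
Now (¬p_42) is unsatisfied and unit — conflict.
Either choice for p_21 ends in contradiction.
Either choice for p_12 ends in contradiction.
That branch fails; take p_11 = True instead.
The clause (¬p_21) is unit, so p_21 = False.
The clause (¬p_31) is unit, so p_31 = False.
The clause (¬p_41) is unit, so p_41 = False.
Suppose p_22 = True.
The clause (¬p_12) is unit, so p_12 = False.
The clause (¬p_32) is unit, so p_32 = False.
The clause (p_33) is unit, so p_33 = True.
The clause (¬p_42) is unit, so p_42 = False.
The clause (p_43) is unit, so p_43 = True.
Now (¬p_43) is unsatisfied and unit — conflict.
That branch fails; take p_22 = False instead.
The clause (p_23) is unit, so p_23 = True.
The clause (¬p_13) is unit, so p_13 = False.
The clause (¬p_33) is unit, so p_33 = False.
The clause (p_32) is unit, so p_32 = True.
The clause (¬p_12) is unit, so p_12 = False.
The clause (¬p_42) is unit, so p_42 = False.
The clause (p_43) is unit, so p_43 = True.
Now (¬p_43) is unsatisfied and unit — conflict.
Either choice for p_22 ends in contradiction.
Either choice for p_11 ends in contradiction.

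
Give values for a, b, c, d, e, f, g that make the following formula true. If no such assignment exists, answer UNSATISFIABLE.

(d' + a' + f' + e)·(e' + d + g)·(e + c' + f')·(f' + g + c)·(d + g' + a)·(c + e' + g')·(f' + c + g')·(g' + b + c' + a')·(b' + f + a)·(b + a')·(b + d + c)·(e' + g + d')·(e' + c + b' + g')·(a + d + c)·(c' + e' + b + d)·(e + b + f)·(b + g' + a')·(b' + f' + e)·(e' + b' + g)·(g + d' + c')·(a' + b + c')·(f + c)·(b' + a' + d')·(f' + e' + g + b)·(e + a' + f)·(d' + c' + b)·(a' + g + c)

Suppose b = 1.
Suppose f = 1.
The clause (e) is unit, so e = 1.
The clause (g) is unit, so g = 1.
The clause (c) is unit, so c = 1.
Suppose d = 1.
The clause (a') is unit, so a = 0.
Every clause now holds.

a=0, b=1, c=1, d=1, e=1, f=1, g=1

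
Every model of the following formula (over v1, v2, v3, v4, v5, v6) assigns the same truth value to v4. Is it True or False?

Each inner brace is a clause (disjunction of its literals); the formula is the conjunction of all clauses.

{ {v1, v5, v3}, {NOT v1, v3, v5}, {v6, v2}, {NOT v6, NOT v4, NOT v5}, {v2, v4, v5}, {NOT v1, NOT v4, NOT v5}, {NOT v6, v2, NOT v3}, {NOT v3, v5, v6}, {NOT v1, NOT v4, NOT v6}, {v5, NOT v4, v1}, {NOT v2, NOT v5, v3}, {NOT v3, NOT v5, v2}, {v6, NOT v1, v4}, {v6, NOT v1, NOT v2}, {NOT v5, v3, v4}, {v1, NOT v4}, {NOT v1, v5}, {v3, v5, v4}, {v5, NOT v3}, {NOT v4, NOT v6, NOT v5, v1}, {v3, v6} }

Suppose v4 = true.
From the singleton clause (v1), v1 = true.
From the singleton clause (NOT v5), v5 = false.
But (v5) is also a unit clause — contradiction.
So every satisfying assignment has v4 = False.

False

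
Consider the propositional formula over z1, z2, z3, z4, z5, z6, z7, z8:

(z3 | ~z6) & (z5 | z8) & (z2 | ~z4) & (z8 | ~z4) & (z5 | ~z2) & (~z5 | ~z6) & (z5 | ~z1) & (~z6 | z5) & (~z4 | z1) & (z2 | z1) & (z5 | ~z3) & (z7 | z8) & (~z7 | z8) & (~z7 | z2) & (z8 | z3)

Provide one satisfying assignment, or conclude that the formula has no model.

Try z3 = 0.
(~z6) alone gives z6 = 0.
(z8) alone gives z8 = 1.
Try z2 = 0.
(~z4) alone gives z4 = 0.
(z1) alone gives z1 = 1.
(z5) alone gives z5 = 1.
(~z7) alone gives z7 = 0.
All clauses are satisfied.

z1: 1,  z2: 0,  z3: 0,  z4: 0,  z5: 1,  z6: 0,  z7: 0,  z8: 1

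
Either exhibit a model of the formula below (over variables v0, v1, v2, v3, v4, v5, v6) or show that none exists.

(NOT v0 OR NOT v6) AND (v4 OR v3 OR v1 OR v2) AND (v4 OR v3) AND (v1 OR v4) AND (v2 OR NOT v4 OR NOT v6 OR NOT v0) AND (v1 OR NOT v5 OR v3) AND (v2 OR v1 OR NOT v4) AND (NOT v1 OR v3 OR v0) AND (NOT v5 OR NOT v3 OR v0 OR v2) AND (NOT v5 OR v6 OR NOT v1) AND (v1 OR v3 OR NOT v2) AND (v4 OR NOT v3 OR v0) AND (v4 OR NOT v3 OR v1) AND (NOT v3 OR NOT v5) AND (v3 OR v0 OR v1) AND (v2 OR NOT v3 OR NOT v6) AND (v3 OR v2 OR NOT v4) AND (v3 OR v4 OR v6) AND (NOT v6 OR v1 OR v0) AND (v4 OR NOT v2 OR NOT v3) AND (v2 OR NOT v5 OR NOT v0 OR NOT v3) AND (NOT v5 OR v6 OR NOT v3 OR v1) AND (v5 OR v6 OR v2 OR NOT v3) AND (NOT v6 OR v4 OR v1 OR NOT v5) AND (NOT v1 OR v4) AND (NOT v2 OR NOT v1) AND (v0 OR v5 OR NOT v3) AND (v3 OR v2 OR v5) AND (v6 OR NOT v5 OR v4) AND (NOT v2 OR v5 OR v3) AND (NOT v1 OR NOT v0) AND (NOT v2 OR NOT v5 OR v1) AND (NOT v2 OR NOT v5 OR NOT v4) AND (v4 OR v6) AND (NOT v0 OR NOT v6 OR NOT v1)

v0 ↦ true,  v1 ↦ false,  v2 ↦ true,  v3 ↦ true,  v4 ↦ true,  v5 ↦ false,  v6 ↦ false

Try v0 = true.
(NOT v6) alone gives v6 = false.
(NOT v1) alone gives v1 = false.
(v4) alone gives v4 = true.
(v2) alone gives v2 = true.
(v3) alone gives v3 = true.
(NOT v5) alone gives v5 = false.
All clauses are satisfied.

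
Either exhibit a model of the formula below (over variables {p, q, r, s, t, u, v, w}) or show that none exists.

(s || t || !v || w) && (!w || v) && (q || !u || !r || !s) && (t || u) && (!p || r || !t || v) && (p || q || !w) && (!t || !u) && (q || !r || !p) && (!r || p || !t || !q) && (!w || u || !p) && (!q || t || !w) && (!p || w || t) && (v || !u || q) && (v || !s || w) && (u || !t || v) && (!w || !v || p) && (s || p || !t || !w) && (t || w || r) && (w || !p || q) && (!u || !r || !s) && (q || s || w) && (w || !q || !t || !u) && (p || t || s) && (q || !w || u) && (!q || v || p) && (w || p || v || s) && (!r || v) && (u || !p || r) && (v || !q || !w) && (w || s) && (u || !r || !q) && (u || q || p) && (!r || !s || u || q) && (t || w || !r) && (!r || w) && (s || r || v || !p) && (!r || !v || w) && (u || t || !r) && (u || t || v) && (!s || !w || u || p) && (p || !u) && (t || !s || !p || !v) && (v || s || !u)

p=false,  q=true,  r=false,  s=true,  t=true,  u=false,  v=true,  w=false

Try w = false.
Unit clause (s) forces s = true.
Unit clause (v) forces v = true.
Unit clause (!r) forces r = false.
Unit clause (t) forces t = true.
Unit clause (!u) forces u = false.
Unit clause (!p) forces p = false.
Unit clause (q) forces q = true.
Every clause now holds.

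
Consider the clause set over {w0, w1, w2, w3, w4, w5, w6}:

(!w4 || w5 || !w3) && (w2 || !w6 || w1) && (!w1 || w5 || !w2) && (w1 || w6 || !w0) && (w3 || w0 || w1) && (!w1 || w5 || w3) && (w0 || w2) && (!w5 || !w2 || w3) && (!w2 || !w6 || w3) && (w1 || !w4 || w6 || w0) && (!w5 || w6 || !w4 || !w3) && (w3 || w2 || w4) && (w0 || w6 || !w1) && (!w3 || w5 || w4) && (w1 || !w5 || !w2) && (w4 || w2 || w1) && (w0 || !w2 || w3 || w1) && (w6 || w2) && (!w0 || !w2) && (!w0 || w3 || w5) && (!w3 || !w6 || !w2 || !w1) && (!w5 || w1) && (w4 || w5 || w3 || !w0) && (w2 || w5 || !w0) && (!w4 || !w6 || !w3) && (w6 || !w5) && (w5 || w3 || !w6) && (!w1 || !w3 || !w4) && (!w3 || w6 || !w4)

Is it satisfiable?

Suppose w0 = true.
(!w2) alone gives w2 = false.
(w6) alone gives w6 = true.
(w1) alone gives w1 = true.
(w5) alone gives w5 = true.
Suppose w3 = true.
(!w4) alone gives w4 = false.
Every clause now holds.
A satisfying assignment: w0: true,  w1: true,  w2: false,  w3: true,  w4: false,  w5: true,  w6: true.

Yes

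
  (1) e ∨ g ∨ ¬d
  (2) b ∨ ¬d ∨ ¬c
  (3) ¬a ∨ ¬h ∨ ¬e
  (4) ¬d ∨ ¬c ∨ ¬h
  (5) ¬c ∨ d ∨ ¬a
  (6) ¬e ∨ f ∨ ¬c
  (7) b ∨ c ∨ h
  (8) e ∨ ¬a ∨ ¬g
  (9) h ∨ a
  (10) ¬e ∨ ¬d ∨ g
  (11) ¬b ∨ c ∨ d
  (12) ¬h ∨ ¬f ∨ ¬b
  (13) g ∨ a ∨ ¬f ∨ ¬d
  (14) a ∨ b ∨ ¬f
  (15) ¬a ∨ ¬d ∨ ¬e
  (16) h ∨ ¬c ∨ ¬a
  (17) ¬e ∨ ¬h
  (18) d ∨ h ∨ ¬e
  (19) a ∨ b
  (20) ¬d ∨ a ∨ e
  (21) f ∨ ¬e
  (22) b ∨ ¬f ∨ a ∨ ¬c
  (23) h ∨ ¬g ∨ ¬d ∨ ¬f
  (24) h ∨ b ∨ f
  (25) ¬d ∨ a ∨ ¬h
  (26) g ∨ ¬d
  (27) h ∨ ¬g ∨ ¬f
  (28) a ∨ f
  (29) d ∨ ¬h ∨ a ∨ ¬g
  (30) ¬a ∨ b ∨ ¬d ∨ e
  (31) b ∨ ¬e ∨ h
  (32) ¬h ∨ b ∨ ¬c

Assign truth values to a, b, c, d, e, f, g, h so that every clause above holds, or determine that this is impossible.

Case h = True:
From the singleton clause (¬e), e = False.
Case g = False:
From the singleton clause (¬d), d = False.
Case c = False:
From the singleton clause (¬b), b = False.
From the singleton clause (a), a = True.
No clause remains; f is free.

a=True,  b=False,  c=False,  d=False,  e=False,  f=False,  g=False,  h=True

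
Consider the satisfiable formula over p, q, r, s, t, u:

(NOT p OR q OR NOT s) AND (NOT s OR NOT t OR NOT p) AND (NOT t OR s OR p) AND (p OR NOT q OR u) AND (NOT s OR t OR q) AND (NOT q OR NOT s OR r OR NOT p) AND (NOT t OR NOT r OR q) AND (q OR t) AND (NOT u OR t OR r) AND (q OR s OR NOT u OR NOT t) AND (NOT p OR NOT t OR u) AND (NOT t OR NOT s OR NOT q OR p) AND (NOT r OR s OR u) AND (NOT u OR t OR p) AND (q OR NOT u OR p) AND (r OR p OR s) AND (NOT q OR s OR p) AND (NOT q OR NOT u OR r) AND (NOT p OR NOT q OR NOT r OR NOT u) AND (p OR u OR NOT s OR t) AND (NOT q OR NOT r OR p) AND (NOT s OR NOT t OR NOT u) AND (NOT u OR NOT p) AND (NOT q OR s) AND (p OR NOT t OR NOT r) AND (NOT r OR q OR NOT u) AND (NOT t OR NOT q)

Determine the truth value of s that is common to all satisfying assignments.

Suppose s = false.
From the singleton clause (NOT q), q = false.
From the singleton clause (t), t = true.
From the singleton clause (p), p = true.
From the singleton clause (NOT r), r = false.
From the singleton clause (NOT u), u = false.
Now (u) is unsatisfied and unit — conflict.
So every satisfying assignment has s = True.

True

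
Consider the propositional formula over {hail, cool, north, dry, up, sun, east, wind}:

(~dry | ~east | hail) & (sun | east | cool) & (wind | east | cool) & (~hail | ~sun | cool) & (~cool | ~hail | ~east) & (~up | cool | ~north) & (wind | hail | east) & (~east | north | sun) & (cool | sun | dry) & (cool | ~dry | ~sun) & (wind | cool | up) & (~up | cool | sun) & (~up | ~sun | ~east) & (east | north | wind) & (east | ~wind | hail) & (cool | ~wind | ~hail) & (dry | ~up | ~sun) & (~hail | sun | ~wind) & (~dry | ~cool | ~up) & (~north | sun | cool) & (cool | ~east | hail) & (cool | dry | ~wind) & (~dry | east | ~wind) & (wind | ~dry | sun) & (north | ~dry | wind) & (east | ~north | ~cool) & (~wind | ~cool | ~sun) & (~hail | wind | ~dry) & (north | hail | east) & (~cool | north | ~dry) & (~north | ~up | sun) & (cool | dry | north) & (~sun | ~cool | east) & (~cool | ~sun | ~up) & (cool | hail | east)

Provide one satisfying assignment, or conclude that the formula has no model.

Case dry = 0:
Case cool = 1:
Case hail = 0:
Case wind = 1:
(east) alone gives east = 1.
(~sun) alone gives sun = 0.
(north) alone gives north = 1.
(~up) alone gives up = 0.
All clauses are satisfied.

hail: 0; cool: 1; north: 1; dry: 0; up: 0; sun: 0; east: 1; wind: 1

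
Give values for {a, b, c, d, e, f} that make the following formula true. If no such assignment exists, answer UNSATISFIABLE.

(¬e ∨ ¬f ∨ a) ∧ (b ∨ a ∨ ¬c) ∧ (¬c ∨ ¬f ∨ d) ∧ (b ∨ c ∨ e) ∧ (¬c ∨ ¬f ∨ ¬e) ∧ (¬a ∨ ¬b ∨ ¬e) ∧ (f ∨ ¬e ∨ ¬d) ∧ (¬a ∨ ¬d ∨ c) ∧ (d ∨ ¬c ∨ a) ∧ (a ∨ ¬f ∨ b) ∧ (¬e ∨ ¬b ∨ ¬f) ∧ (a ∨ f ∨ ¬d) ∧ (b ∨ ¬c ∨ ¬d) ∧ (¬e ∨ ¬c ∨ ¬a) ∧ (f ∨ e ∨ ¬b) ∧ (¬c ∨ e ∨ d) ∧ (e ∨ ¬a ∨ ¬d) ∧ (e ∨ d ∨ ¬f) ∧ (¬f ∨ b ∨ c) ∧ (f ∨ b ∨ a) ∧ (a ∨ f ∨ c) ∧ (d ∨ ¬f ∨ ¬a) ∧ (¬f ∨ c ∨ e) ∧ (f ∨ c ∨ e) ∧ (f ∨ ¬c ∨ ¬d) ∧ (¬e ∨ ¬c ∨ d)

Branch on e: set e = False.
Branch on b: set b = True.
Unit clause (f) forces f = True.
Unit clause (d) forces d = True.
Unit clause (¬a) forces a = False.
Unit clause (c) forces c = True.
Every clause now holds.

a: False, b: True, c: True, d: True, e: False, f: True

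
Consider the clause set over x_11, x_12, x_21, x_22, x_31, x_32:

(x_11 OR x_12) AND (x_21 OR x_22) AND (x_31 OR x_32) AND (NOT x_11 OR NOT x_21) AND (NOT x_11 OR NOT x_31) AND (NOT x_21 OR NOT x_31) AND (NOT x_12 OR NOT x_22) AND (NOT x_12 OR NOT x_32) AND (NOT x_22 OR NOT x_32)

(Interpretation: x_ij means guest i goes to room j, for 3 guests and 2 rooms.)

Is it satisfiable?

Try x_11 = true.
From the singleton clause (NOT x_21), x_21 = false.
From the singleton clause (x_22), x_22 = true.
From the singleton clause (NOT x_31), x_31 = false.
From the singleton clause (x_32), x_32 = true.
That conflicts with the unit clause (NOT x_32).
So x_11 must be the other value — set x_11 = false.
From the singleton clause (x_12), x_12 = true.
From the singleton clause (NOT x_22), x_22 = false.
From the singleton clause (x_21), x_21 = true.
From the singleton clause (NOT x_31), x_31 = false.
From the singleton clause (x_32), x_32 = true.
That conflicts with the unit clause (NOT x_32).
Either choice for x_11 ends in contradiction.
No assignment satisfies every clause.

No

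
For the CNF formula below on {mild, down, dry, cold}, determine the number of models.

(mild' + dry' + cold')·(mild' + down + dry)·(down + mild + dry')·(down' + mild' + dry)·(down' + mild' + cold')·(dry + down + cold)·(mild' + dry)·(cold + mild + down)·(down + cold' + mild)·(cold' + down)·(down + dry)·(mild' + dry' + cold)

There are 2^4 = 16 truth assignments over (mild, down, dry, cold).
Split on dry. With dry = 1, the clauses containing dry are satisfied and dry' drops from the rest; 2 of the 2^3 = 8 assignments to the other variables satisfy what remains.
With dry = 0, by the same count on the reduced clause set, 2 assignments work.
Total: 2 + 2 = 4.

4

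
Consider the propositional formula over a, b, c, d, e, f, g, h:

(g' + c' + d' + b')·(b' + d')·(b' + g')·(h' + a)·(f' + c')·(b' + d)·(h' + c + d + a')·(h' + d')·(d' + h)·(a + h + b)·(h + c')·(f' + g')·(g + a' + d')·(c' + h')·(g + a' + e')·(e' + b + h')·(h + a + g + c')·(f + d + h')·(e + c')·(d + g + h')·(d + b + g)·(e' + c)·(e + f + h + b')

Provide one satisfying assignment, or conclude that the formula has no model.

Case b = 0:
Case h = 0:
(d') alone gives d = 0.
(a) alone gives a = 1.
(c') alone gives c = 0.
(g) alone gives g = 1.
(f') alone gives f = 0.
(e') alone gives e = 0.
This assignment satisfies each clause.

a=1; b=0; c=0; d=0; e=0; f=0; g=1; h=0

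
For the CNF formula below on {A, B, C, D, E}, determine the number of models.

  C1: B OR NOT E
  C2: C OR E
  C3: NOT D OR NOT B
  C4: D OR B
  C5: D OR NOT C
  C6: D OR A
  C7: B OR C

There are 2^5 = 32 truth assignments over (A, B, C, D, E).
Split on A. With A = true, the clauses containing A are satisfied and NOT A drops from the rest; 2 of the 2^4 = 16 assignments to the other variables satisfy what remains.
With A = false, by the same count on the reduced clause set, 1 assignment works.
(One model: A=F, B=F, C=T, D=T, E=F.)
Total: 2 + 1 = 3.

3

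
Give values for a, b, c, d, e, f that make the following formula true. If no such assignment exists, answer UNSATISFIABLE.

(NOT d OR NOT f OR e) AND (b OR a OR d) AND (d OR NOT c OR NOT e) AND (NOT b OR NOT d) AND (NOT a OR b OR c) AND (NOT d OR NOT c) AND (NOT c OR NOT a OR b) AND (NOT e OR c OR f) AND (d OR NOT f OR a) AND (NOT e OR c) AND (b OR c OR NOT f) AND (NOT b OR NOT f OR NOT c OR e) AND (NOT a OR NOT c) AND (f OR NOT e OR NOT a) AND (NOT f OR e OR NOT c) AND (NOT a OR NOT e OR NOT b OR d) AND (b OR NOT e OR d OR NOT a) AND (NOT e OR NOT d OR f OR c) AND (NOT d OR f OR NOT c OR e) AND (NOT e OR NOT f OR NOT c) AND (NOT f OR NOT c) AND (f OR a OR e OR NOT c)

Case b = false:
Case a = false:
The clause (d) is unit, so d = true.
The clause (NOT c) is unit, so c = false.
The clause (NOT e) is unit, so e = false.
The clause (NOT f) is unit, so f = false.
Every clause now holds.

a: false,  b: false,  c: false,  d: true,  e: false,  f: false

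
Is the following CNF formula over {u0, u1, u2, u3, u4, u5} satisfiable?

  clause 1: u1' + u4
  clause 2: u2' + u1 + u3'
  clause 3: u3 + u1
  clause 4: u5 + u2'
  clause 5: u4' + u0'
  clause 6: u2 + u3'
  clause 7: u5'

The clause (u5') is unit, so u5 = 0.
The clause (u2') is unit, so u2 = 0.
The clause (u3') is unit, so u3 = 0.
The clause (u1) is unit, so u1 = 1.
The clause (u4) is unit, so u4 = 1.
The clause (u0') is unit, so u0 = 0.
This assignment satisfies each clause.
A satisfying assignment: u0: 0,  u1: 1,  u2: 0,  u3: 0,  u4: 1,  u5: 0.

Yes, satisfiable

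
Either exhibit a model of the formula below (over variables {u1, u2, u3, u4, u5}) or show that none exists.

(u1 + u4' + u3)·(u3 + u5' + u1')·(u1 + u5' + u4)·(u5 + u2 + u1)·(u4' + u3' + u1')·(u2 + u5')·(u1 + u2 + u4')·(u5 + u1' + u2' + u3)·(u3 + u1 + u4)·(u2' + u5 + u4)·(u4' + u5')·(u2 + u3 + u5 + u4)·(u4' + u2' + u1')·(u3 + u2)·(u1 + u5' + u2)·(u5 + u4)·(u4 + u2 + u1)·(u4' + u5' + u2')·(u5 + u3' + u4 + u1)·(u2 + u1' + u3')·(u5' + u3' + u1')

Suppose u2 = 1.
Suppose u5 = 0.
Unit clause (u4) forces u4 = 1.
Unit clause (u1') forces u1 = 0.
Unit clause (u3) forces u3 = 1.
All clauses are satisfied.

u1=0,  u2=1,  u3=1,  u4=1,  u5=0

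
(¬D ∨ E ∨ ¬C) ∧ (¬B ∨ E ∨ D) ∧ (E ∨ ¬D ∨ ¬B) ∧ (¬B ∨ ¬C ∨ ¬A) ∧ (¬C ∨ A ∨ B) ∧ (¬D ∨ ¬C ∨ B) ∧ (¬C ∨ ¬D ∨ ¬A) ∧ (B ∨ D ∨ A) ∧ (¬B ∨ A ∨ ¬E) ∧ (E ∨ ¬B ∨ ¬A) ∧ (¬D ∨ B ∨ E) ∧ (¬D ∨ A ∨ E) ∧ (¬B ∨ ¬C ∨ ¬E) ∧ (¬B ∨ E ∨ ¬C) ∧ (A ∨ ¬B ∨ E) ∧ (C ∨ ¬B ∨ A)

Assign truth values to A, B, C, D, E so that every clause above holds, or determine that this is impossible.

Suppose D = False.
Suppose B = False.
Unit clause (A) forces A = True.
No clause remains; C, E are free.

A: True,  B: False,  C: True,  D: False,  E: True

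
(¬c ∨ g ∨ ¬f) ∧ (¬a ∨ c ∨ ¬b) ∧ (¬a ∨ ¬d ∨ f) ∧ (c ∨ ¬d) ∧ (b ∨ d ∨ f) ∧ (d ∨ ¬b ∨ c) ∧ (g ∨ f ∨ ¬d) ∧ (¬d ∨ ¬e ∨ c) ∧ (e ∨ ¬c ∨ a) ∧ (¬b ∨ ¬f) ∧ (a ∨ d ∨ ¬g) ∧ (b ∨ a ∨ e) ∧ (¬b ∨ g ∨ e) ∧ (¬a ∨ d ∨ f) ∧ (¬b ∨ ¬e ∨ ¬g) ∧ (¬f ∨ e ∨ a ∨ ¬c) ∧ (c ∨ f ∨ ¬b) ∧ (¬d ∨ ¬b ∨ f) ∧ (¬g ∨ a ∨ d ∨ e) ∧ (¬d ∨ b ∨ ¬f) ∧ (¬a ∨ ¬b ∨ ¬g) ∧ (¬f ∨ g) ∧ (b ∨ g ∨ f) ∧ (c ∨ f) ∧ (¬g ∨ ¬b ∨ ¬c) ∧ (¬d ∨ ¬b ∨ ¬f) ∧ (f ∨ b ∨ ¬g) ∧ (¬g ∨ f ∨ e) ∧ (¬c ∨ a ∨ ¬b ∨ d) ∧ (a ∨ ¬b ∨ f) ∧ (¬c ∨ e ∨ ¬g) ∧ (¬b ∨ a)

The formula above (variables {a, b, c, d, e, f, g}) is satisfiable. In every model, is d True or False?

False

Suppose d = True.
The clause (c) is unit, so c = True.
Try g = True.
The clause (¬b) is unit, so b = False.
The clause (¬f) is unit, so f = False.
That conflicts with the unit clause (f).
So g must be the other value — set g = False.
The clause (¬f) is unit, so f = False.
That conflicts with the unit clause (f).
Neither g = True nor g = False works.
So every satisfying assignment has d = False.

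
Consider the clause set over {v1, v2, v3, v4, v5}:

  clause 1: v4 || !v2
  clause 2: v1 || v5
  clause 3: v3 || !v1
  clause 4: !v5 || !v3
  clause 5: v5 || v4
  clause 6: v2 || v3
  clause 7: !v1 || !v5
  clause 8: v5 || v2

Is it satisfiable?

Suppose v4 = true.
Suppose v1 = false.
(v5) alone gives v5 = true.
(!v3) alone gives v3 = false.
(v2) alone gives v2 = true.
This assignment satisfies each clause.
A satisfying assignment: v1=false; v2=true; v3=false; v4=true; v5=true.

Yes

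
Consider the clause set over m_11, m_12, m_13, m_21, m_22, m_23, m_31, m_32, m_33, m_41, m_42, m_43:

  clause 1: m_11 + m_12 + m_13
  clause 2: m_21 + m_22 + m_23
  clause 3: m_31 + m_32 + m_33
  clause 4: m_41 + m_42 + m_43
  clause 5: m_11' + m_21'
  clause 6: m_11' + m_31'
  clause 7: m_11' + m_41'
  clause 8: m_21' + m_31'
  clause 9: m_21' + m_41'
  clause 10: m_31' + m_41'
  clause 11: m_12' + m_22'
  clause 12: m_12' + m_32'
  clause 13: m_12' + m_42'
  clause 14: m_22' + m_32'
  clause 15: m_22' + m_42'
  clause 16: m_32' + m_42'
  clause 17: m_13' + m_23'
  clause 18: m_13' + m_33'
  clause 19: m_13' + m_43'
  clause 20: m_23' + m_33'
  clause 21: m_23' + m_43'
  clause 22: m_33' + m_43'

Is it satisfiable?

Unsatisfiable

Case m_11 = 0:
Case m_12 = 1:
The clause (m_22') is unit, so m_22 = 0.
The clause (m_32') is unit, so m_32 = 0.
The clause (m_42') is unit, so m_42 = 0.
Case m_21 = 1:
The clause (m_31') is unit, so m_31 = 0.
The clause (m_33) is unit, so m_33 = 1.
The clause (m_41') is unit, so m_41 = 0.
The clause (m_43) is unit, so m_43 = 1.
Now (m_43') is unsatisfied and unit — conflict.
Backtrack on m_21: now try m_21 = 0.
The clause (m_23) is unit, so m_23 = 1.
The clause (m_13') is unit, so m_13 = 0.
The clause (m_33') is unit, so m_33 = 0.
The clause (m_31) is unit, so m_31 = 1.
The clause (m_41') is unit, so m_41 = 0.
The clause (m_43) is unit, so m_43 = 1.
Now (m_43') is unsatisfied and unit — conflict.
Neither m_21 = 1 nor m_21 = 0 works.
Backtrack on m_12: now try m_12 = 0.
The clause (m_13) is unit, so m_13 = 1.
The clause (m_23') is unit, so m_23 = 0.
The clause (m_33') is unit, so m_33 = 0.
The clause (m_43') is unit, so m_43 = 0.
Case m_21 = 1:
The clause (m_31') is unit, so m_31 = 0.
The clause (m_32) is unit, so m_32 = 1.
The clause (m_41') is unit, so m_41 = 0.
The clause (m_42) is unit, so m_42 = 1.
Now (m_42') is unsatisfied and unit — conflict.
Backtrack on m_21: now try m_21 = 0.
The clause (m_22) is unit, so m_22 = 1.
The clause (m_32') is unit, so m_32 = 0.
The clause (m_31) is unit, so m_31 = 1.
The clause (m_41') is unit, so m_41 = 0.
The clause (m_42) is unit, so m_42 = 1.
Now (m_42') is unsatisfied and unit — conflict.
Neither m_21 = 1 nor m_21 = 0 works.
Neither m_12 = 1 nor m_12 = 0 works.
Backtrack on m_11: now try m_11 = 1.
The clause (m_21') is unit, so m_21 = 0.
The clause (m_31') is unit, so m_31 = 0.
The clause (m_41') is unit, so m_41 = 0.
Case m_22 = 1:
The clause (m_12') is unit, so m_12 = 0.
The clause (m_32') is unit, so m_32 = 0.
The clause (m_33) is unit, so m_33 = 1.
The clause (m_42') is unit, so m_42 = 0.
The clause (m_43) is unit, so m_43 = 1.
Now (m_43') is unsatisfied and unit — conflict.
Backtrack on m_22: now try m_22 = 0.
The clause (m_23) is unit, so m_23 = 1.
The clause (m_13') is unit, so m_13 = 0.
The clause (m_33') is unit, so m_33 = 0.
The clause (m_32) is unit, so m_32 = 1.
The clause (m_12') is unit, so m_12 = 0.
The clause (m_42') is unit, so m_42 = 0.
The clause (m_43) is unit, so m_43 = 1.
Now (m_43') is unsatisfied and unit — conflict.
Neither m_22 = 1 nor m_22 = 0 works.
Neither m_11 = 1 nor m_11 = 0 works.
No assignment satisfies every clause.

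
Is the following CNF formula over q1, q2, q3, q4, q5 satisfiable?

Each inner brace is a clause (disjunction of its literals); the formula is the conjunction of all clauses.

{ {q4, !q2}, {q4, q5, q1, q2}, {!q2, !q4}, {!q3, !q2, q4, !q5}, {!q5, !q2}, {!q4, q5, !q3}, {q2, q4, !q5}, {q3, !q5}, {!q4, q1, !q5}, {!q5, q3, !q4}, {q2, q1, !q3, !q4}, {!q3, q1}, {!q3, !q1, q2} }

Branch on q4: set q4 = false.
From the singleton clause (!q2), q2 = false.
From the singleton clause (!q5), q5 = false.
From the singleton clause (q1), q1 = true.
From the singleton clause (!q3), q3 = false.
All clauses are satisfied.
A satisfying assignment: q1 ↦ true, q2 ↦ false, q3 ↦ false, q4 ↦ false, q5 ↦ false.

Yes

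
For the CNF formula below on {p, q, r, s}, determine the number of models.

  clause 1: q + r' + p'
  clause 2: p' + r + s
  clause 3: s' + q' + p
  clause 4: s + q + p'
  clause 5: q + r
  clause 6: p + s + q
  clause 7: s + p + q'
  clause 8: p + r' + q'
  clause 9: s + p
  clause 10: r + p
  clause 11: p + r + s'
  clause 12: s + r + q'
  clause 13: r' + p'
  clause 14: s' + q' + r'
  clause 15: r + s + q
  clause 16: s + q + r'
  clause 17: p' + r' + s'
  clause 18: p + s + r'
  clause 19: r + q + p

There are 2^4 = 16 truth assignments over (p, q, r, s).
Check each against the 19 clauses (columns in the order p, q, r, s):
  F F F F  ✗ fails (q + r)
  F F F T  ✗ fails (q + r)
  F F T F  ✗ fails (p + s + q)
  F F T T  ✓ satisfies all
  F T F F  ✗ fails (s + p + q')
  F T F T  ✗ fails (s' + q' + p)
  F T T F  ✗ fails (s + p + q')
  F T T T  ✗ fails (s' + q' + p)
  T F F F  ✗ fails (p' + r + s)
  T F F T  ✗ fails (q + r)
  T F T F  ✗ fails (q + r' + p')
  T F T T  ✗ fails (q + r' + p')
  T T F F  ✗ fails (p' + r + s)
  T T F T  ✓ satisfies all
  T T T F  ✗ fails (r' + p')
  T T T T  ✗ fails (r' + p')
2 of the 16 rows are models.

2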